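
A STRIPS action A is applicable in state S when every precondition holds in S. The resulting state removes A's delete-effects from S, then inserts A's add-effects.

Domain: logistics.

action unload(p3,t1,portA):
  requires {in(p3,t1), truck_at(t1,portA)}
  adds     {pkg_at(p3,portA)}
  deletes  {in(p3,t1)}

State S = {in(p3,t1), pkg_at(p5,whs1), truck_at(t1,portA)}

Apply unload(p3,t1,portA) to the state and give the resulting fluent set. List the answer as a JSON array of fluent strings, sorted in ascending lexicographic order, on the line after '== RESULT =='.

Compute (S \ del) ∪ add:
  pre ⊆ S: {in(p3,t1), truck_at(t1,portA)} ⊆ S  — applicable
  S \ del = {pkg_at(p5,whs1), truck_at(t1,portA)}
  ∪ add   = {pkg_at(p3,portA), pkg_at(p5,whs1), truck_at(t1,portA)}

== RESULT ==
["pkg_at(p3,portA)", "pkg_at(p5,whs1)", "truck_at(t1,portA)"]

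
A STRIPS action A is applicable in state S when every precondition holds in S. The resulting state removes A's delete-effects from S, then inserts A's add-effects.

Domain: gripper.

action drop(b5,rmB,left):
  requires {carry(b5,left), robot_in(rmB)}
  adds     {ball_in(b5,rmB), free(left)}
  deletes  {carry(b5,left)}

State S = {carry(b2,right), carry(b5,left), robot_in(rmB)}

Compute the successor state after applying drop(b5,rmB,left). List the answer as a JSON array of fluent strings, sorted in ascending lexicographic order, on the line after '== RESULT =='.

Progress:
  pre ⊆ S: {carry(b5,left), robot_in(rmB)} ⊆ S  — applicable
  S \ del = {carry(b2,right), robot_in(rmB)}
  ∪ add   = {ball_in(b5,rmB), carry(b2,right), free(left), robot_in(rmB)}

== RESULT ==
["ball_in(b5,rmB)", "carry(b2,right)", "free(left)", "robot_in(rmB)"]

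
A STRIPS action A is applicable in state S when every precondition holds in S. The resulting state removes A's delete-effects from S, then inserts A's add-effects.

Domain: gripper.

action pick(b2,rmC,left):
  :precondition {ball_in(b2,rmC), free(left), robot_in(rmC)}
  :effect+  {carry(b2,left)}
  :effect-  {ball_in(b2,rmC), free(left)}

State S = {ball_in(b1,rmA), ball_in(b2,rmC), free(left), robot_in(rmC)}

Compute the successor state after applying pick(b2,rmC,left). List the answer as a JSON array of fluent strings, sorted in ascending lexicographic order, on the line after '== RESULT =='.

Progress:
  pre ⊆ S: {ball_in(b2,rmC), free(left), robot_in(rmC)} ⊆ S  — applicable
  S \ del = {ball_in(b1,rmA), robot_in(rmC)}
  ∪ add   = {ball_in(b1,rmA), carry(b2,left), robot_in(rmC)}

== RESULT ==
["ball_in(b1,rmA)", "carry(b2,left)", "robot_in(rmC)"]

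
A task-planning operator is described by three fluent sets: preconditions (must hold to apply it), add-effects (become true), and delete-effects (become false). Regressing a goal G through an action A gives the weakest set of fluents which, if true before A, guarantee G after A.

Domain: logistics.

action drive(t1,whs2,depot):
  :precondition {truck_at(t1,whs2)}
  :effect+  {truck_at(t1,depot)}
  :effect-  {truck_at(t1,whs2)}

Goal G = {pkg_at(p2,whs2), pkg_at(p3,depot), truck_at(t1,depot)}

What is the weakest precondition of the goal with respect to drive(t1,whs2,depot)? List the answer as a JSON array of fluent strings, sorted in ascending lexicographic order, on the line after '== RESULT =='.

Regress:
  G ∩ del = {}  (empty — regression defined)
  G \ add = {pkg_at(p2,whs2), pkg_at(p3,depot), truck_at(t1,depot)} \ {truck_at(t1,depot)} = {pkg_at(p2,whs2), pkg_at(p3,depot)}
  ∪ pre   = {pkg_at(p2,whs2), pkg_at(p3,depot)} ∪ {truck_at(t1,whs2)}
          = {pkg_at(p2,whs2), pkg_at(p3,depot), truck_at(t1,whs2)}

== RESULT ==
["pkg_at(p2,whs2)", "pkg_at(p3,depot)", "truck_at(t1,whs2)"]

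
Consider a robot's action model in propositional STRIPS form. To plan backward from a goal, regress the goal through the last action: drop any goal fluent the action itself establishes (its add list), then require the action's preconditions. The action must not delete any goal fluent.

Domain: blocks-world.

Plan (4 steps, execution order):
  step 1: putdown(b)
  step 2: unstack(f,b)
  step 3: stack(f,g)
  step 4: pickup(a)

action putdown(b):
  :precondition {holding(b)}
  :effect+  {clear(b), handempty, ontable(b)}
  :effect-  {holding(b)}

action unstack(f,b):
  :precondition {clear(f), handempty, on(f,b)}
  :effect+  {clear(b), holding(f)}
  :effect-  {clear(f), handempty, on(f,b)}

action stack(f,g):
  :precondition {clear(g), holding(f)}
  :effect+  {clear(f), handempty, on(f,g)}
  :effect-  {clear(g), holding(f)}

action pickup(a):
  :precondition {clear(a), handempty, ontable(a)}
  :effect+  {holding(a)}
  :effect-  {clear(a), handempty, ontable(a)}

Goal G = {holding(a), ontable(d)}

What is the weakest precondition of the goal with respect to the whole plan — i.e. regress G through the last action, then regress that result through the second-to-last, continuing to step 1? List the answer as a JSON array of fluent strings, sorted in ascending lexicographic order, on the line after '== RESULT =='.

Regress step by step:
  through step 4 (pickup(a)): drop {holding(a)}, keep {ontable(d)}, require {clear(a), handempty, ontable(a)}
    → {clear(a), handempty, ontable(a), ontable(d)}
  through step 3 (stack(f,g)): drop {handempty}, keep {clear(a), ontable(a), ontable(d)}, require {clear(g), holding(f)}
    → {clear(a), clear(g), holding(f), ontable(a), ontable(d)}
  through step 2 (unstack(f,b)): drop {holding(f)}, keep {clear(a), clear(g), ontable(a), ontable(d)}, require {clear(f), handempty, on(f,b)}
    → {clear(a), clear(f), clear(g), handempty, on(f,b), ontable(a), ontable(d)}
  through step 1 (putdown(b)): drop {handempty}, keep {clear(a), clear(f), clear(g), on(f,b), ontable(a), ontable(d)}, require {holding(b)}
    → {clear(a), clear(f), clear(g), holding(b), on(f,b), ontable(a), ontable(d)}

== RESULT ==
["clear(a)", "clear(f)", "clear(g)", "holding(b)", "on(f,b)", "ontable(a)", "ontable(d)"]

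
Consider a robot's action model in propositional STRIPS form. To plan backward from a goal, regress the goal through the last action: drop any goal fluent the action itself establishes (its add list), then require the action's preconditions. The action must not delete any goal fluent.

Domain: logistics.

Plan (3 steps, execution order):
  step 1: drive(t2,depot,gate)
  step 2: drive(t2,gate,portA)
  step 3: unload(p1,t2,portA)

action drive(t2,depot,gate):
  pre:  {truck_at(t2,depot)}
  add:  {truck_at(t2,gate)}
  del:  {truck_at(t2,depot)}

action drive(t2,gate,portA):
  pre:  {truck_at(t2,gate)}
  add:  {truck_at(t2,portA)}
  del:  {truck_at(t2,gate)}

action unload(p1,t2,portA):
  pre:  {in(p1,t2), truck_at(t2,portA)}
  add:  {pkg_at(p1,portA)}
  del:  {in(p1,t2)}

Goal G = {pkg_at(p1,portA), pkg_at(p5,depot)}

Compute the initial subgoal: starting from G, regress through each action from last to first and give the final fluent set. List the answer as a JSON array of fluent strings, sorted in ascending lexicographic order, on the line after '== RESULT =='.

Regress step by step:
  through step 3 (unload(p1,t2,portA)): drop {pkg_at(p1,portA)}, keep {pkg_at(p5,depot)}, require {in(p1,t2), truck_at(t2,portA)}
    → {in(p1,t2), pkg_at(p5,depot), truck_at(t2,portA)}
  through step 2 (drive(t2,gate,portA)): drop {truck_at(t2,portA)}, keep {in(p1,t2), pkg_at(p5,depot)}, require {truck_at(t2,gate)}
    → {in(p1,t2), pkg_at(p5,depot), truck_at(t2,gate)}
  through step 1 (drive(t2,depot,gate)): drop {truck_at(t2,gate)}, keep {in(p1,t2), pkg_at(p5,depot)}, require {truck_at(t2,depot)}
    → {in(p1,t2), pkg_at(p5,depot), truck_at(t2,depot)}

== RESULT ==
["in(p1,t2)", "pkg_at(p5,depot)", "truck_at(t2,depot)"]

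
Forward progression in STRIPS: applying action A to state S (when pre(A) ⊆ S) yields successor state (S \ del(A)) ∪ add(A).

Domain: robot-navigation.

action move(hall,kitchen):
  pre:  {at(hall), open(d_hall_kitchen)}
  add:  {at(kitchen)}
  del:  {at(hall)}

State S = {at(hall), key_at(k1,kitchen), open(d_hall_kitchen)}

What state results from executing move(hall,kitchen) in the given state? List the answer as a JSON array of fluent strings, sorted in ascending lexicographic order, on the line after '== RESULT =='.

Progress:
  pre ⊆ S: {at(hall), open(d_hall_kitchen)} ⊆ S  — applicable
  S \ del = {key_at(k1,kitchen), open(d_hall_kitchen)}
  ∪ add   = {at(kitchen), key_at(k1,kitchen), open(d_hall_kitchen)}

== RESULT ==
["at(kitchen)", "key_at(k1,kitchen)", "open(d_hall_kitchen)"]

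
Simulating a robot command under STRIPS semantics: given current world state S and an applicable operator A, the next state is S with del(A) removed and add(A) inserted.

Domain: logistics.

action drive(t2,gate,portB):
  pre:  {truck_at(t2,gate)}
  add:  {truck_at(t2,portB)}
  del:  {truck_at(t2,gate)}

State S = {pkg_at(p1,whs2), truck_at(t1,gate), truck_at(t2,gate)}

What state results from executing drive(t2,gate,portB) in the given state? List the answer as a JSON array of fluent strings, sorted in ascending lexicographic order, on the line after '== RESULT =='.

Progress:
  pre ⊆ S: {truck_at(t2,gate)} ⊆ S  — applicable
  S \ del = {pkg_at(p1,whs2), truck_at(t1,gate)}
  ∪ add   = {pkg_at(p1,whs2), truck_at(t1,gate), truck_at(t2,portB)}

== RESULT ==
["pkg_at(p1,whs2)", "truck_at(t1,gate)", "truck_at(t2,portB)"]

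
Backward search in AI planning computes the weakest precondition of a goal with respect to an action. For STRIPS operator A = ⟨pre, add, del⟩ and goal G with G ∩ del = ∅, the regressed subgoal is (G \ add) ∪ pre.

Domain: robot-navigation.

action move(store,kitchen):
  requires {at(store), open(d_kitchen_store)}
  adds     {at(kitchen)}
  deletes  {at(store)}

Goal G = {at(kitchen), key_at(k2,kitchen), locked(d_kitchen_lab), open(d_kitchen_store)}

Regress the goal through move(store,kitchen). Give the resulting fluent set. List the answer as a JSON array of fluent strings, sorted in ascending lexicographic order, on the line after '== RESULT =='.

Compute (G \ add) ∪ pre:
  G ∩ del = {}  (empty — regression defined)
  G \ add = {at(kitchen), key_at(k2,kitchen), locked(d_kitchen_lab), open(d_kitchen_store)} \ {at(kitchen)} = {key_at(k2,kitchen), locked(d_kitchen_lab), open(d_kitchen_store)}
  ∪ pre   = {key_at(k2,kitchen), locked(d_kitchen_lab), open(d_kitchen_store)} ∪ {at(store), open(d_kitchen_store)}
          = {at(store), key_at(k2,kitchen), locked(d_kitchen_lab), open(d_kitchen_store)}

== RESULT ==
["at(store)", "key_at(k2,kitchen)", "locked(d_kitchen_lab)", "open(d_kitchen_store)"]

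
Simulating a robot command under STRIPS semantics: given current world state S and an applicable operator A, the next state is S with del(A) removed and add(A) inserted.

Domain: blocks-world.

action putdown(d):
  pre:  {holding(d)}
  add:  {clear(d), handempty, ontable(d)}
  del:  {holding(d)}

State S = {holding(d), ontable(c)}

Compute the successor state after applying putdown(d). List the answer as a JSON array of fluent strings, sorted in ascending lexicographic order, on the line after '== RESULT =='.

Compute (S \ del) ∪ add:
  pre ⊆ S: {holding(d)} ⊆ S  — applicable
  S \ del = {ontable(c)}
  ∪ add   = {clear(d), handempty, ontable(c), ontable(d)}

== RESULT ==
["clear(d)", "handempty", "ontable(c)", "ontable(d)"]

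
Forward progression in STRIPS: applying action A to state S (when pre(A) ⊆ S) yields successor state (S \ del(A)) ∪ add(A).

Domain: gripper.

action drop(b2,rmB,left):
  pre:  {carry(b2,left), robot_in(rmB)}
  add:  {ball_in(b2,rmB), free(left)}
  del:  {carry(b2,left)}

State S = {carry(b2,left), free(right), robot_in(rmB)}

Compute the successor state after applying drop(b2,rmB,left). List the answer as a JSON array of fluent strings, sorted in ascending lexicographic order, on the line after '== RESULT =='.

Compute (S \ del) ∪ add:
  pre ⊆ S: {carry(b2,left), robot_in(rmB)} ⊆ S  — applicable
  S \ del = {free(right), robot_in(rmB)}
  ∪ add   = {ball_in(b2,rmB), free(left), free(right), robot_in(rmB)}

== RESULT ==
["ball_in(b2,rmB)", "free(left)", "free(right)", "robot_in(rmB)"]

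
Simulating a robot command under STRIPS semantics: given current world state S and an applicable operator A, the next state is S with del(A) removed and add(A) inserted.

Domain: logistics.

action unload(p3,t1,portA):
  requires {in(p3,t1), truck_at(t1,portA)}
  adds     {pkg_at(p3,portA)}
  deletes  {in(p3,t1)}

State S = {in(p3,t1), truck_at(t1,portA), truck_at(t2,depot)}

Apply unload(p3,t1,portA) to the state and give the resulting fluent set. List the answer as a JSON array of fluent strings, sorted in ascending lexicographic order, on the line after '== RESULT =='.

Compute (S \ del) ∪ add:
  pre ⊆ S: {in(p3,t1), truck_at(t1,portA)} ⊆ S  — applicable
  S \ del = {truck_at(t1,portA), truck_at(t2,depot)}
  ∪ add   = {pkg_at(p3,portA), truck_at(t1,portA), truck_at(t2,depot)}

== RESULT ==
["pkg_at(p3,portA)", "truck_at(t1,portA)", "truck_at(t2,depot)"]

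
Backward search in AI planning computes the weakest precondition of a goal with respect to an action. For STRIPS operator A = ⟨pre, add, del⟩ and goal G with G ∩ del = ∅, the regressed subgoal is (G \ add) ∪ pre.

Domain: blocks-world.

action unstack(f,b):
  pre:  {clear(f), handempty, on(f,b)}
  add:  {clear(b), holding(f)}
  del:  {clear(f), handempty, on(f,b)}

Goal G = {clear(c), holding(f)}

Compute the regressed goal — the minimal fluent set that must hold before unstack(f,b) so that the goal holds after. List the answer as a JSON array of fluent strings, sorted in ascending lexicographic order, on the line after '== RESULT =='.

Regress:
  G ∩ del = {}  (empty — regression defined)
  G \ add = {clear(c), holding(f)} \ {clear(b), holding(f)} = {clear(c)}
  ∪ pre   = {clear(c)} ∪ {clear(f), handempty, on(f,b)}
          = {clear(c), clear(f), handempty, on(f,b)}

== RESULT ==
["clear(c)", "clear(f)", "handempty", "on(f,b)"]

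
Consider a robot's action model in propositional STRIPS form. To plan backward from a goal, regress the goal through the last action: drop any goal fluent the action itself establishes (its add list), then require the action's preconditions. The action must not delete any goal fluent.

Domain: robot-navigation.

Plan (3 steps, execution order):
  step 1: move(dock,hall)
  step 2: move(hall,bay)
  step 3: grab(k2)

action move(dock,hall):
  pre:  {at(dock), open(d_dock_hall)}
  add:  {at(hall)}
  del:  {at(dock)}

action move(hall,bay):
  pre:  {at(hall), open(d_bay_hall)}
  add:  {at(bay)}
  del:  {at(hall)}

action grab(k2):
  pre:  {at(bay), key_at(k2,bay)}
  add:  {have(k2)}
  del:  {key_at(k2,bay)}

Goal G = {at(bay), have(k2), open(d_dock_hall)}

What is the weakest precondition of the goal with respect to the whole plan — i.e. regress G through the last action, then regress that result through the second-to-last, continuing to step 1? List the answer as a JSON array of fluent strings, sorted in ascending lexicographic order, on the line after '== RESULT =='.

Regress step by step:
  through step 3 (grab(k2)): drop {have(k2)}, keep {at(bay), open(d_dock_hall)}, require {at(bay), key_at(k2,bay)}
    → {at(bay), key_at(k2,bay), open(d_dock_hall)}
  through step 2 (move(hall,bay)): drop {at(bay)}, keep {key_at(k2,bay), open(d_dock_hall)}, require {at(hall), open(d_bay_hall)}
    → {at(hall), key_at(k2,bay), open(d_bay_hall), open(d_dock_hall)}
  through step 1 (move(dock,hall)): drop {at(hall)}, keep {key_at(k2,bay), open(d_bay_hall), open(d_dock_hall)}, require {at(dock), open(d_dock_hall)}
    → {at(dock), key_at(k2,bay), open(d_bay_hall), open(d_dock_hall)}

== RESULT ==
["at(dock)", "key_at(k2,bay)", "open(d_bay_hall)", "open(d_dock_hall)"]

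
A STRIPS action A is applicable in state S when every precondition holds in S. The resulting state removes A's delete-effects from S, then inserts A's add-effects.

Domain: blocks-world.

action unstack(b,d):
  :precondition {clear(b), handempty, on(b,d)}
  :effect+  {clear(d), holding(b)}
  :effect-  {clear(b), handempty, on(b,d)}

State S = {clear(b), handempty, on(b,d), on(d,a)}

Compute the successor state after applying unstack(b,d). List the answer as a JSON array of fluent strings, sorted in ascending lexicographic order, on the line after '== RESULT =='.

Progress:
  pre ⊆ S: {clear(b), handempty, on(b,d)} ⊆ S  — applicable
  S \ del = {on(d,a)}
  ∪ add   = {clear(d), holding(b), on(d,a)}

== RESULT ==
["clear(d)", "holding(b)", "on(d,a)"]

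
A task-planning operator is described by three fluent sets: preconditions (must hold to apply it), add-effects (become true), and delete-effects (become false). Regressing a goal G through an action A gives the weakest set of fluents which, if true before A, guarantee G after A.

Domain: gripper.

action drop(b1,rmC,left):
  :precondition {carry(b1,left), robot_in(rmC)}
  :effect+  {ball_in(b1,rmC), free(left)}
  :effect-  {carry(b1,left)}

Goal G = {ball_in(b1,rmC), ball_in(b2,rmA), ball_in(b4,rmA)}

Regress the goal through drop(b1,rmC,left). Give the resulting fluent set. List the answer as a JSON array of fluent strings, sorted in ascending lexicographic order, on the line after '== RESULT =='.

Regress:
  G ∩ del = {}  (empty — regression defined)
  G \ add = {ball_in(b1,rmC), ball_in(b2,rmA), ball_in(b4,rmA)} \ {ball_in(b1,rmC), free(left)} = {ball_in(b2,rmA), ball_in(b4,rmA)}
  ∪ pre   = {ball_in(b2,rmA), ball_in(b4,rmA)} ∪ {carry(b1,left), robot_in(rmC)}
          = {ball_in(b2,rmA), ball_in(b4,rmA), carry(b1,left), robot_in(rmC)}

== RESULT ==
["ball_in(b2,rmA)", "ball_in(b4,rmA)", "carry(b1,left)", "robot_in(rmC)"]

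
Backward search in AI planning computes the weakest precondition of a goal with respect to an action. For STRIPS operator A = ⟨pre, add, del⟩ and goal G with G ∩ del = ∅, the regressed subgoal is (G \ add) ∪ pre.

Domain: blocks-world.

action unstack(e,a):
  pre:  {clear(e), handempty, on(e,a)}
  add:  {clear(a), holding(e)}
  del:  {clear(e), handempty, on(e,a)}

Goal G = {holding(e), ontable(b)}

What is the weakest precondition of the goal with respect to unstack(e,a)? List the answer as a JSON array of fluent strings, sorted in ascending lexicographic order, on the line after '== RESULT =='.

Compute (G \ add) ∪ pre:
  G ∩ del = {}  (empty — regression defined)
  G \ add = {holding(e), ontable(b)} \ {clear(a), holding(e)} = {ontable(b)}
  ∪ pre   = {ontable(b)} ∪ {clear(e), handempty, on(e,a)}
          = {clear(e), handempty, on(e,a), ontable(b)}

== RESULT ==
["clear(e)", "handempty", "on(e,a)", "ontable(b)"]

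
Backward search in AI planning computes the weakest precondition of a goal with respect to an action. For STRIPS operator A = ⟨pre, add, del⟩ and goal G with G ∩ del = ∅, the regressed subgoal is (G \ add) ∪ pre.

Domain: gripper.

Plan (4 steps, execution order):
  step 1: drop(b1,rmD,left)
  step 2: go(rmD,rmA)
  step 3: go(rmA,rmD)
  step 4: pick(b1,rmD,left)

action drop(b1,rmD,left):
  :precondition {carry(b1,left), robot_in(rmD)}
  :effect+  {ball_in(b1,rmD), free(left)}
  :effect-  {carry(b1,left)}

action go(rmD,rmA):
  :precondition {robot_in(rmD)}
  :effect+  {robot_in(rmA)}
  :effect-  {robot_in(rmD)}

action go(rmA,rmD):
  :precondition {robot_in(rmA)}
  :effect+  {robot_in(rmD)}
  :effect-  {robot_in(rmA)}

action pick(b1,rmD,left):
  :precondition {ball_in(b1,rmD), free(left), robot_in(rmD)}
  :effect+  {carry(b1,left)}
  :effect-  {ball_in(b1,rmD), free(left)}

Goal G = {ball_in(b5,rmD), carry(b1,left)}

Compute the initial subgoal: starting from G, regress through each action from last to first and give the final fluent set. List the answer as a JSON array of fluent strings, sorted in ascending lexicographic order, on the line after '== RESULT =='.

Work backward from the goal:
  through step 4 (pick(b1,rmD,left)): drop {carry(b1,left)}, keep {ball_in(b5,rmD)}, require {ball_in(b1,rmD), free(left), robot_in(rmD)}
    → {ball_in(b1,rmD), ball_in(b5,rmD), free(left), robot_in(rmD)}
  through step 3 (go(rmA,rmD)): drop {robot_in(rmD)}, keep {ball_in(b1,rmD), ball_in(b5,rmD), free(left)}, require {robot_in(rmA)}
    → {ball_in(b1,rmD), ball_in(b5,rmD), free(left), robot_in(rmA)}
  through step 2 (go(rmD,rmA)): drop {robot_in(rmA)}, keep {ball_in(b1,rmD), ball_in(b5,rmD), free(left)}, require {robot_in(rmD)}
    → {ball_in(b1,rmD), ball_in(b5,rmD), free(left), robot_in(rmD)}
  through step 1 (drop(b1,rmD,left)): drop {ball_in(b1,rmD), free(left)}, keep {ball_in(b5,rmD), robot_in(rmD)}, require {carry(b1,left), robot_in(rmD)}
    → {ball_in(b5,rmD), carry(b1,left), robot_in(rmD)}

== RESULT ==
["ball_in(b5,rmD)", "carry(b1,left)", "robot_in(rmD)"]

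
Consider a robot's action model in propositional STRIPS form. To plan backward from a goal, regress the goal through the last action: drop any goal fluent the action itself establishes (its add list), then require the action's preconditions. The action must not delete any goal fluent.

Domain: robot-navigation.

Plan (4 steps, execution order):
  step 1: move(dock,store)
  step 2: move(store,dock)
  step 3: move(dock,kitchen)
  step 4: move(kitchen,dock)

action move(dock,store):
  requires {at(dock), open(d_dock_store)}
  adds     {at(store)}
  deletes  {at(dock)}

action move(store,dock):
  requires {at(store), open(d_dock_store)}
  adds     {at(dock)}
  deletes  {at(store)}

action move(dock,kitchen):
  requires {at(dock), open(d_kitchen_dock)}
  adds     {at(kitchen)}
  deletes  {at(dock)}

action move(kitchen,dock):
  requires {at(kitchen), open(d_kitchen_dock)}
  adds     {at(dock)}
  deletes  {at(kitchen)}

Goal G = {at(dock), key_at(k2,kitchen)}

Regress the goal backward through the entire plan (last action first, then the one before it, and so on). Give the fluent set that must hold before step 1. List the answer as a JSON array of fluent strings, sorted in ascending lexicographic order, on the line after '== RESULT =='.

Regress step by step:
  through step 4 (move(kitchen,dock)): drop {at(dock)}, keep {key_at(k2,kitchen)}, require {at(kitchen), open(d_kitchen_dock)}
    → {at(kitchen), key_at(k2,kitchen), open(d_kitchen_dock)}
  through step 3 (move(dock,kitchen)): drop {at(kitchen)}, keep {key_at(k2,kitchen), open(d_kitchen_dock)}, require {at(dock), open(d_kitchen_dock)}
    → {at(dock), key_at(k2,kitchen), open(d_kitchen_dock)}
  through step 2 (move(store,dock)): drop {at(dock)}, keep {key_at(k2,kitchen), open(d_kitchen_dock)}, require {at(store), open(d_dock_store)}
    → {at(store), key_at(k2,kitchen), open(d_dock_store), open(d_kitchen_dock)}
  through step 1 (move(dock,store)): drop {at(store)}, keep {key_at(k2,kitchen), open(d_dock_store), open(d_kitchen_dock)}, require {at(dock), open(d_dock_store)}
    → {at(dock), key_at(k2,kitchen), open(d_dock_store), open(d_kitchen_dock)}

== RESULT ==
["at(dock)", "key_at(k2,kitchen)", "open(d_dock_store)", "open(d_kitchen_dock)"]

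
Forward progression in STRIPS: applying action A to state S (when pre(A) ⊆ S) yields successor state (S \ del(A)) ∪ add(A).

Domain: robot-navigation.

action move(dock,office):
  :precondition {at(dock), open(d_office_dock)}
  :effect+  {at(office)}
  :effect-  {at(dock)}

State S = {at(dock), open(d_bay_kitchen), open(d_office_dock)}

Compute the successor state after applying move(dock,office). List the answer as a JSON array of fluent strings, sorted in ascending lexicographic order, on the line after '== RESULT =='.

Progress:
  pre ⊆ S: {at(dock), open(d_office_dock)} ⊆ S  — applicable
  S \ del = {open(d_bay_kitchen), open(d_office_dock)}
  ∪ add   = {at(office), open(d_bay_kitchen), open(d_office_dock)}

== RESULT ==
["at(office)", "open(d_bay_kitchen)", "open(d_office_dock)"]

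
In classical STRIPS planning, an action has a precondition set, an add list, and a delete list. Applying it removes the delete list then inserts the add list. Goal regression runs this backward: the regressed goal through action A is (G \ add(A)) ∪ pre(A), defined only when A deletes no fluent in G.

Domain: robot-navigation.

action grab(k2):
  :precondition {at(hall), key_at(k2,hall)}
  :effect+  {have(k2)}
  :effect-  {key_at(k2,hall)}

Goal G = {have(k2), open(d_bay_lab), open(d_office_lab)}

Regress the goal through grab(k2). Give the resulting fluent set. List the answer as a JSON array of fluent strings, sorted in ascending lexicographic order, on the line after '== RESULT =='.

Regress:
  G ∩ del = {}  (empty — regression defined)
  G \ add = {have(k2), open(d_bay_lab), open(d_office_lab)} \ {have(k2)} = {open(d_bay_lab), open(d_office_lab)}
  ∪ pre   = {open(d_bay_lab), open(d_office_lab)} ∪ {at(hall), key_at(k2,hall)}
          = {at(hall), key_at(k2,hall), open(d_bay_lab), open(d_office_lab)}

== RESULT ==
["at(hall)", "key_at(k2,hall)", "open(d_bay_lab)", "open(d_office_lab)"]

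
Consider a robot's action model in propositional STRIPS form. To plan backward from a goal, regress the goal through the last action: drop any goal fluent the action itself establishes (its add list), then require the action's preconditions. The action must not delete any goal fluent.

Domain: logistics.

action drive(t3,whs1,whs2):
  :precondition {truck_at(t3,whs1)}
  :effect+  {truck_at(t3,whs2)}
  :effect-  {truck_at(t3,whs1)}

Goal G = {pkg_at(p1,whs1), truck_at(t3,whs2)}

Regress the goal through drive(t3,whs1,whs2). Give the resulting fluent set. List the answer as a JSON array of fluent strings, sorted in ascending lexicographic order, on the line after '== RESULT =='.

Compute (G \ add) ∪ pre:
  G ∩ del = {}  (empty — regression defined)
  G \ add = {pkg_at(p1,whs1), truck_at(t3,whs2)} \ {truck_at(t3,whs2)} = {pkg_at(p1,whs1)}
  ∪ pre   = {pkg_at(p1,whs1)} ∪ {truck_at(t3,whs1)}
          = {pkg_at(p1,whs1), truck_at(t3,whs1)}

== RESULT ==
["pkg_at(p1,whs1)", "truck_at(t3,whs1)"]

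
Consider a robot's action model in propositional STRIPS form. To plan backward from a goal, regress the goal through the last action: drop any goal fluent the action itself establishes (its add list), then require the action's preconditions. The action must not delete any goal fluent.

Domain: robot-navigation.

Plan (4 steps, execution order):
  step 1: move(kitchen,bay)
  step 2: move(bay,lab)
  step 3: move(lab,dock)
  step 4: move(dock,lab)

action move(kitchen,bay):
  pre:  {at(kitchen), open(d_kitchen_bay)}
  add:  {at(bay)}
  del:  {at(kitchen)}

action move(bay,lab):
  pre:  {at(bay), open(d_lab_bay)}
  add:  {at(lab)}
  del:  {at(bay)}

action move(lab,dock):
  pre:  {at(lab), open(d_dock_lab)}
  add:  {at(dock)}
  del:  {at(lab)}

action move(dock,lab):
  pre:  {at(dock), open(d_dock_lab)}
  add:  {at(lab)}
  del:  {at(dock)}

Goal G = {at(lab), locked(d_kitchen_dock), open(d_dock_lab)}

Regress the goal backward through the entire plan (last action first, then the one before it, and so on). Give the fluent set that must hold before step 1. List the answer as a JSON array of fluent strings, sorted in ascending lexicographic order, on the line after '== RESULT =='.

Work backward from the goal:
  through step 4 (move(dock,lab)): drop {at(lab)}, keep {locked(d_kitchen_dock), open(d_dock_lab)}, require {at(dock), open(d_dock_lab)}
    → {at(dock), locked(d_kitchen_dock), open(d_dock_lab)}
  through step 3 (move(lab,dock)): drop {at(dock)}, keep {locked(d_kitchen_dock), open(d_dock_lab)}, require {at(lab), open(d_dock_lab)}
    → {at(lab), locked(d_kitchen_dock), open(d_dock_lab)}
  through step 2 (move(bay,lab)): drop {at(lab)}, keep {locked(d_kitchen_dock), open(d_dock_lab)}, require {at(bay), open(d_lab_bay)}
    → {at(bay), locked(d_kitchen_dock), open(d_dock_lab), open(d_lab_bay)}
  through step 1 (move(kitchen,bay)): drop {at(bay)}, keep {locked(d_kitchen_dock), open(d_dock_lab), open(d_lab_bay)}, require {at(kitchen), open(d_kitchen_bay)}
    → {at(kitchen), locked(d_kitchen_dock), open(d_dock_lab), open(d_kitchen_bay), open(d_lab_bay)}

== RESULT ==
["at(kitchen)", "locked(d_kitchen_dock)", "open(d_dock_lab)", "open(d_kitchen_bay)", "open(d_lab_bay)"]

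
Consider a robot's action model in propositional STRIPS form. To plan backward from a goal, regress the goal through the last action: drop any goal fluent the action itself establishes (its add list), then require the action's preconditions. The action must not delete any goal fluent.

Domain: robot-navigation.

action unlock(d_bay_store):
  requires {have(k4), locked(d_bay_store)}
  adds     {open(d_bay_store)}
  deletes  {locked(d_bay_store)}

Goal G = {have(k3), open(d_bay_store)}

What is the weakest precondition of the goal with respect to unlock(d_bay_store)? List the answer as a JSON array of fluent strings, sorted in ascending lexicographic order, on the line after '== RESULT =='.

Regress:
  G ∩ del = {}  (empty — regression defined)
  G \ add = {have(k3), open(d_bay_store)} \ {open(d_bay_store)} = {have(k3)}
  ∪ pre   = {have(k3)} ∪ {have(k4), locked(d_bay_store)}
          = {have(k3), have(k4), locked(d_bay_store)}

== RESULT ==
["have(k3)", "have(k4)", "locked(d_bay_store)"]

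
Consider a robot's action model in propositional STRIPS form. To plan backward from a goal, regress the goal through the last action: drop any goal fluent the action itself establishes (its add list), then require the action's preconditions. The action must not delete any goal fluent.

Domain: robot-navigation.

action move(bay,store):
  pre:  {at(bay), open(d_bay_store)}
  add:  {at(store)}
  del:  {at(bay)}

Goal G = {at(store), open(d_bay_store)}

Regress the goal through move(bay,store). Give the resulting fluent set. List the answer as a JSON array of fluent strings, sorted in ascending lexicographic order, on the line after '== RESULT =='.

Regress:
  G ∩ del = {}  (empty — regression defined)
  G \ add = {at(store), open(d_bay_store)} \ {at(store)} = {open(d_bay_store)}
  ∪ pre   = {open(d_bay_store)} ∪ {at(bay), open(d_bay_store)}
          = {at(bay), open(d_bay_store)}

== RESULT ==
["at(bay)", "open(d_bay_store)"]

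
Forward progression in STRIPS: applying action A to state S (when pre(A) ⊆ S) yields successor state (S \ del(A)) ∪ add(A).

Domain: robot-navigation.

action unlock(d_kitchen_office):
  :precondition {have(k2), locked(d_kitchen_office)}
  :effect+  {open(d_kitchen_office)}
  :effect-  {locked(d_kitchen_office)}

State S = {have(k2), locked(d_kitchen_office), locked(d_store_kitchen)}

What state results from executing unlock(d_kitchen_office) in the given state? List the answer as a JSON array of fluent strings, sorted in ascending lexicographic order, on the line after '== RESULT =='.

Progress:
  pre ⊆ S: {have(k2), locked(d_kitchen_office)} ⊆ S  — applicable
  S \ del = {have(k2), locked(d_store_kitchen)}
  ∪ add   = {have(k2), locked(d_store_kitchen), open(d_kitchen_office)}

== RESULT ==
["have(k2)", "locked(d_store_kitchen)", "open(d_kitchen_office)"]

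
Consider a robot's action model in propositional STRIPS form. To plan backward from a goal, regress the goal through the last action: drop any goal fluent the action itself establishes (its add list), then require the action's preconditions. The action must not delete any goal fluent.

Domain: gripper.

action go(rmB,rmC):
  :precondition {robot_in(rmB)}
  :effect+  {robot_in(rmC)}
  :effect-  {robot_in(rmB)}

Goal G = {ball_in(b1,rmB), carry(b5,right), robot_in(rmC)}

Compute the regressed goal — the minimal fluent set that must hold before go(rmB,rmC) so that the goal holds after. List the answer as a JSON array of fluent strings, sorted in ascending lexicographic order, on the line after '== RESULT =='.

Regress:
  G ∩ del = {}  (empty — regression defined)
  G \ add = {ball_in(b1,rmB), carry(b5,right), robot_in(rmC)} \ {robot_in(rmC)} = {ball_in(b1,rmB), carry(b5,right)}
  ∪ pre   = {ball_in(b1,rmB), carry(b5,right)} ∪ {robot_in(rmB)}
          = {ball_in(b1,rmB), carry(b5,right), robot_in(rmB)}

== RESULT ==
["ball_in(b1,rmB)", "carry(b5,right)", "robot_in(rmB)"]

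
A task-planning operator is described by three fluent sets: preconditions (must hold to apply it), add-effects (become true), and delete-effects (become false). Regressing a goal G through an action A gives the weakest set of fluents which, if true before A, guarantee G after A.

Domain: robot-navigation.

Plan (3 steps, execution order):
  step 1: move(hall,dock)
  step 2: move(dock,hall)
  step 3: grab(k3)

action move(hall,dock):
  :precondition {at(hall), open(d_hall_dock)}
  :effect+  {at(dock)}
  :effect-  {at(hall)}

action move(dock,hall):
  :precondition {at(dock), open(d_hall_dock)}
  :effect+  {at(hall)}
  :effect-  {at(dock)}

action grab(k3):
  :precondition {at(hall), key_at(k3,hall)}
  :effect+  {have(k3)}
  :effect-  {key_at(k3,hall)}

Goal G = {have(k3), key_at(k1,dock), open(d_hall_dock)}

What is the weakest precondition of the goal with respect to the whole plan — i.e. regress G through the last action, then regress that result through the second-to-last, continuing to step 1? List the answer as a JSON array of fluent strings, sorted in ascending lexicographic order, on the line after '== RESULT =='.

Regress step by step:
  through step 3 (grab(k3)): drop {have(k3)}, keep {key_at(k1,dock), open(d_hall_dock)}, require {at(hall), key_at(k3,hall)}
    → {at(hall), key_at(k1,dock), key_at(k3,hall), open(d_hall_dock)}
  through step 2 (move(dock,hall)): drop {at(hall)}, keep {key_at(k1,dock), key_at(k3,hall), open(d_hall_dock)}, require {at(dock), open(d_hall_dock)}
    → {at(dock), key_at(k1,dock), key_at(k3,hall), open(d_hall_dock)}
  through step 1 (move(hall,dock)): drop {at(dock)}, keep {key_at(k1,dock), key_at(k3,hall), open(d_hall_dock)}, require {at(hall), open(d_hall_dock)}
    → {at(hall), key_at(k1,dock), key_at(k3,hall), open(d_hall_dock)}

== RESULT ==
["at(hall)", "key_at(k1,dock)", "key_at(k3,hall)", "open(d_hall_dock)"]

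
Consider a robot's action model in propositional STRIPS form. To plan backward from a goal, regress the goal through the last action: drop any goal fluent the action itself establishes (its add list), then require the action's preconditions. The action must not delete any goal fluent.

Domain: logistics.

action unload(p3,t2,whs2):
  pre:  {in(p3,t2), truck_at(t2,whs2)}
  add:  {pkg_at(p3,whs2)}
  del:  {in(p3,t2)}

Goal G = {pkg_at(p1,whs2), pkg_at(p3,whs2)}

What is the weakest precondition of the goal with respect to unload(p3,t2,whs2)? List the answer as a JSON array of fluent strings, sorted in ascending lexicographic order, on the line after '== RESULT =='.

Regress:
  G ∩ del = {}  (empty — regression defined)
  G \ add = {pkg_at(p1,whs2), pkg_at(p3,whs2)} \ {pkg_at(p3,whs2)} = {pkg_at(p1,whs2)}
  ∪ pre   = {pkg_at(p1,whs2)} ∪ {in(p3,t2), truck_at(t2,whs2)}
          = {in(p3,t2), pkg_at(p1,whs2), truck_at(t2,whs2)}

== RESULT ==
["in(p3,t2)", "pkg_at(p1,whs2)", "truck_at(t2,whs2)"]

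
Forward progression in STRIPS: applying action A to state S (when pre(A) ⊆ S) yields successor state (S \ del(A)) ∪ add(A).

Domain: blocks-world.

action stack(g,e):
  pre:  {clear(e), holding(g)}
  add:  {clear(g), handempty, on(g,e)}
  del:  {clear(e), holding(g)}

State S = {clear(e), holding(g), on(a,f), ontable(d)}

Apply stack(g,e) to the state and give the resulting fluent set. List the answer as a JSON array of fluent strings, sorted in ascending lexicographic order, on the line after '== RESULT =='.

Progress:
  pre ⊆ S: {clear(e), holding(g)} ⊆ S  — applicable
  S \ del = {on(a,f), ontable(d)}
  ∪ add   = {clear(g), handempty, on(a,f), on(g,e), ontable(d)}

== RESULT ==
["clear(g)", "handempty", "on(a,f)", "on(g,e)", "ontable(d)"]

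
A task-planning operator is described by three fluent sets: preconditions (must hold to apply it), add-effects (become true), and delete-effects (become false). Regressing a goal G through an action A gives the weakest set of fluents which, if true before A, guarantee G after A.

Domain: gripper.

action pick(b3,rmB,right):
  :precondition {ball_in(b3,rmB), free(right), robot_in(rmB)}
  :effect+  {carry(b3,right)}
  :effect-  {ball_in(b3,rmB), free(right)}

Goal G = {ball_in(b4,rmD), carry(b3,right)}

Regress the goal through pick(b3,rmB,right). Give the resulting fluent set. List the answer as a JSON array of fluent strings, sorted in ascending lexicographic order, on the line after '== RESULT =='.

Compute (G \ add) ∪ pre:
  G ∩ del = {}  (empty — regression defined)
  G \ add = {ball_in(b4,rmD), carry(b3,right)} \ {carry(b3,right)} = {ball_in(b4,rmD)}
  ∪ pre   = {ball_in(b4,rmD)} ∪ {ball_in(b3,rmB), free(right), robot_in(rmB)}
          = {ball_in(b3,rmB), ball_in(b4,rmD), free(right), robot_in(rmB)}

== RESULT ==
["ball_in(b3,rmB)", "ball_in(b4,rmD)", "free(right)", "robot_in(rmB)"]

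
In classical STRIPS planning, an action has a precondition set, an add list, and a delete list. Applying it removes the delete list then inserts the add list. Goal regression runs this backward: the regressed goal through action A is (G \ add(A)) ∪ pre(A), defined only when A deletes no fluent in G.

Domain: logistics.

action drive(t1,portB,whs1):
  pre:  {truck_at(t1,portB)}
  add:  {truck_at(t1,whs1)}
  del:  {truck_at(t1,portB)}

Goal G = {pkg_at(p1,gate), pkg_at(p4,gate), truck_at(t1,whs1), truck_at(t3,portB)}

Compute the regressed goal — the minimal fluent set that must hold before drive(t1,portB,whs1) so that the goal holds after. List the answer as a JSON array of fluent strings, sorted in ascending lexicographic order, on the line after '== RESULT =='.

Regress:
  G ∩ del = {}  (empty — regression defined)
  G \ add = {pkg_at(p1,gate), pkg_at(p4,gate), truck_at(t1,whs1), truck_at(t3,portB)} \ {truck_at(t1,whs1)} = {pkg_at(p1,gate), pkg_at(p4,gate), truck_at(t3,portB)}
  ∪ pre   = {pkg_at(p1,gate), pkg_at(p4,gate), truck_at(t3,portB)} ∪ {truck_at(t1,portB)}
          = {pkg_at(p1,gate), pkg_at(p4,gate), truck_at(t1,portB), truck_at(t3,portB)}

== RESULT ==
["pkg_at(p1,gate)", "pkg_at(p4,gate)", "truck_at(t1,portB)", "truck_at(t3,portB)"]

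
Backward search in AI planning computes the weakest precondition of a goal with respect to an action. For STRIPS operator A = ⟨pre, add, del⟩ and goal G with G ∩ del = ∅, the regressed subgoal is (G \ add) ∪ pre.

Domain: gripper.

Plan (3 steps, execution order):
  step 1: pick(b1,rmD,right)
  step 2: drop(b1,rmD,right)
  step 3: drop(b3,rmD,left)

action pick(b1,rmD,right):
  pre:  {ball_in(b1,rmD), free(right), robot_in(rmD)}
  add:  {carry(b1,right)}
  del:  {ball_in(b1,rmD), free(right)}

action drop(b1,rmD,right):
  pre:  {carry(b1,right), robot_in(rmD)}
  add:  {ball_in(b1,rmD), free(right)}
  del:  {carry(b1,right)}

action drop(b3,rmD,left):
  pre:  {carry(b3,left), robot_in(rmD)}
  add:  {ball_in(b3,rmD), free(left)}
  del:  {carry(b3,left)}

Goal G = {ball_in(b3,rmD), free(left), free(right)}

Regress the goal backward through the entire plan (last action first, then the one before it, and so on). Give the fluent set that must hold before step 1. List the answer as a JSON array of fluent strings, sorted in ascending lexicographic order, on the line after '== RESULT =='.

Work backward from the goal:
  through step 3 (drop(b3,rmD,left)): drop {ball_in(b3,rmD), free(left)}, keep {free(right)}, require {carry(b3,left), robot_in(rmD)}
    → {carry(b3,left), free(right), robot_in(rmD)}
  through step 2 (drop(b1,rmD,right)): drop {free(right)}, keep {carry(b3,left), robot_in(rmD)}, require {carry(b1,right), robot_in(rmD)}
    → {carry(b1,right), carry(b3,left), robot_in(rmD)}
  through step 1 (pick(b1,rmD,right)): drop {carry(b1,right)}, keep {carry(b3,left), robot_in(rmD)}, require {ball_in(b1,rmD), free(right), robot_in(rmD)}
    → {ball_in(b1,rmD), carry(b3,left), free(right), robot_in(rmD)}

== RESULT ==
["ball_in(b1,rmD)", "carry(b3,left)", "free(right)", "robot_in(rmD)"]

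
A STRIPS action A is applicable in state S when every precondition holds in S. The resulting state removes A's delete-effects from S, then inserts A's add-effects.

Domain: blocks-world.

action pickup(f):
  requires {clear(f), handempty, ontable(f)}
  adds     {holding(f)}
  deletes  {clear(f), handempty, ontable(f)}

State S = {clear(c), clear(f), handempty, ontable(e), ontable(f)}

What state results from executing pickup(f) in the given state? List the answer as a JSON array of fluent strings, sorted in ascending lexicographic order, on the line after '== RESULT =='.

Progress:
  pre ⊆ S: {clear(f), handempty, ontable(f)} ⊆ S  — applicable
  S \ del = {clear(c), ontable(e)}
  ∪ add   = {clear(c), holding(f), ontable(e)}

== RESULT ==
["clear(c)", "holding(f)", "ontable(e)"]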